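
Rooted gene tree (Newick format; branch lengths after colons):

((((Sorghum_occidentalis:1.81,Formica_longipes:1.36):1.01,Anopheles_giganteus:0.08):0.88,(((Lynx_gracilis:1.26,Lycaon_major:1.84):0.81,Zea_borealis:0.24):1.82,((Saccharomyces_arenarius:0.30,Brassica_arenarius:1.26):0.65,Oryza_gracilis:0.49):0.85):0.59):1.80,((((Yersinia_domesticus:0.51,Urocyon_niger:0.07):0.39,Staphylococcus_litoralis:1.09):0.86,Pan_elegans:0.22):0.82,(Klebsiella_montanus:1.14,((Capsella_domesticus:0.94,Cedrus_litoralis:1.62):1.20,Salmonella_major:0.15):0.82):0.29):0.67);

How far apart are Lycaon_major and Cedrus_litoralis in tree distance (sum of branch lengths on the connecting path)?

11.46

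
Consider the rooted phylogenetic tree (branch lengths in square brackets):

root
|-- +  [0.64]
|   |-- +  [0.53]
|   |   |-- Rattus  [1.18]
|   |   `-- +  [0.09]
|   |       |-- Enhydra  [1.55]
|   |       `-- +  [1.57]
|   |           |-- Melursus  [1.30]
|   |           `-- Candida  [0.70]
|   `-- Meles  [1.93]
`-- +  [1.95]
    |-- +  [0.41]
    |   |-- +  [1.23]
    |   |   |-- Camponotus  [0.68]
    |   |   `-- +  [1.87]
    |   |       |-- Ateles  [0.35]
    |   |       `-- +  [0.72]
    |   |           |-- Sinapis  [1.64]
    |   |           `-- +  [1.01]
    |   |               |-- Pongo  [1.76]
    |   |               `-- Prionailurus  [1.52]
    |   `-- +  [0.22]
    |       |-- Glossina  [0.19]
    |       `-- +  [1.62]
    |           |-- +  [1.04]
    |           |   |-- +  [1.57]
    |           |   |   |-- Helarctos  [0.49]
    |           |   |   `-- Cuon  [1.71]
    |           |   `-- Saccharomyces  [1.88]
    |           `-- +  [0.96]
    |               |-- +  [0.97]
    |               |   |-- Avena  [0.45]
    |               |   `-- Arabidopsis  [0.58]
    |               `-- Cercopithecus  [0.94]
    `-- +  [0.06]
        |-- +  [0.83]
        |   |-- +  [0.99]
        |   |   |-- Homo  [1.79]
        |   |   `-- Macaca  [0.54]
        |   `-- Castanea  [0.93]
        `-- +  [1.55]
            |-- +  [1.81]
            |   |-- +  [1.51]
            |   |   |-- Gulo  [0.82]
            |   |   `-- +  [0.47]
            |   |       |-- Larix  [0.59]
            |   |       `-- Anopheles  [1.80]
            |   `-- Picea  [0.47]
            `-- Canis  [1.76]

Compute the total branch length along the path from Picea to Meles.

The path runs Picea → … → MRCA → … → Meles; the MRCA is the root of the tree.
Branch lengths along that path: 0.47 + 1.81 + 1.55 + 0.06 + 1.95 + 0.64 + 1.93 = 8.41.

8.41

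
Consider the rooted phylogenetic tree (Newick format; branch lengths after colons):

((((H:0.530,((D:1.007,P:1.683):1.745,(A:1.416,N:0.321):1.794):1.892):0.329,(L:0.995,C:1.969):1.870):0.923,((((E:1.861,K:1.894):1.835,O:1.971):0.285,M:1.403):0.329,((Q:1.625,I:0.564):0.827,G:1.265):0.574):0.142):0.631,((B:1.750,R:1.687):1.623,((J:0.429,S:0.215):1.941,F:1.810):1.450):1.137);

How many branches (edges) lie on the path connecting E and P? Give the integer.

10

The MRCA of E and P is the node subtending (((H,((D,P),(A,N))),(L,C)),((((E,K),O),M),((Q,I),G))).
From E up to that node: 5 branches. From P up to the same node: 5 branches. Total: 5 + 5 = 10.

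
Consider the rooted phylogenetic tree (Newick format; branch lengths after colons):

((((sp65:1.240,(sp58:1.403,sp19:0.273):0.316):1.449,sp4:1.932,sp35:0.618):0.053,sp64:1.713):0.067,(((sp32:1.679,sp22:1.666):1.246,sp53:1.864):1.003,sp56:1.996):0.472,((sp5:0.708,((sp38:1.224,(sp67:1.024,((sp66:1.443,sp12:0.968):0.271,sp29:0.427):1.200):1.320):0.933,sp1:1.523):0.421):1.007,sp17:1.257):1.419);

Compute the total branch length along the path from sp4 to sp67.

The path runs sp4 → … → MRCA → … → sp67; the MRCA is the root of the tree.
Branch lengths along that path: 1.932 + 0.053 + 0.067 + 1.419 + 1.007 + 0.421 + 0.933 + 1.320 + 1.024 = 8.176.

8.176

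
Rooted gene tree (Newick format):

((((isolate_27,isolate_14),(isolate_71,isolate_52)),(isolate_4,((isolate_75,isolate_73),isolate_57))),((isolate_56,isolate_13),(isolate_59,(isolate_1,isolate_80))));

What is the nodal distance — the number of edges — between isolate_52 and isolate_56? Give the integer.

The MRCA of isolate_52 and isolate_56 is the root of the tree.
From isolate_52 up to that node: 4 branches. From isolate_56 up to the same node: 3 branches. Total: 4 + 3 = 7.

7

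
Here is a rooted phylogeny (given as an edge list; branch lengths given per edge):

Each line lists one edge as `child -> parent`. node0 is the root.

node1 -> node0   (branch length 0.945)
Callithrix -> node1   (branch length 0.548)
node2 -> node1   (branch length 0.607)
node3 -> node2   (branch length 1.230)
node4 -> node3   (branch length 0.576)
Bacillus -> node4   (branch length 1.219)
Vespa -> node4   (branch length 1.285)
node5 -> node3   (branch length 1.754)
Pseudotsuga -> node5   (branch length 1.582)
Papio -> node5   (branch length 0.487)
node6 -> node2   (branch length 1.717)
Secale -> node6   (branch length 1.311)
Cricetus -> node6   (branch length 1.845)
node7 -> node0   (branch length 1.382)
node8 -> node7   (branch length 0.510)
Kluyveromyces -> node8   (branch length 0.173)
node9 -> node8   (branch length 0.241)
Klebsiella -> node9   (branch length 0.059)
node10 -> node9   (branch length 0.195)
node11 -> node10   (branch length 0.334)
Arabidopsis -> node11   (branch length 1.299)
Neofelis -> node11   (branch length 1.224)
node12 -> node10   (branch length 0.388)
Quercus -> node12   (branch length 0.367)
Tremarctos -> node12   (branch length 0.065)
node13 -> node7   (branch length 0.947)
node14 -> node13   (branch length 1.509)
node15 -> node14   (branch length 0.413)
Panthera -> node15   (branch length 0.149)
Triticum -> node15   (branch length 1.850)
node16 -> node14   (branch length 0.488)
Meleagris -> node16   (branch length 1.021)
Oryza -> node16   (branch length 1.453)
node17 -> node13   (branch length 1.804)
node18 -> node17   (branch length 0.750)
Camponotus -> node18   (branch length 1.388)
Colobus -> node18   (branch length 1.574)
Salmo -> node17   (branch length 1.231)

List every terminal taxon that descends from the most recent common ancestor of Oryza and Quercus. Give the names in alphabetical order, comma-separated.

Arabidopsis, Camponotus, Colobus, Klebsiella, Kluyveromyces, Meleagris, Neofelis, Oryza, Panthera, Quercus, Salmo, Tremarctos, Triticum

Tracing Oryza: it sits inside (Meleagris,Oryza).
Tracing Quercus: it sits inside (Quercus,Tremarctos).
The smallest clade enclosing both is ((Kluyveromyces,(Klebsiella,((Arabidopsis,Neofelis),(Quercus,Tremarctos)))),(((Panthera,Triticum),(Meleagris,Oryza)),((Camponotus,Colobus),Salmo))); the answer is its 13 terminal taxa in alphabetical order.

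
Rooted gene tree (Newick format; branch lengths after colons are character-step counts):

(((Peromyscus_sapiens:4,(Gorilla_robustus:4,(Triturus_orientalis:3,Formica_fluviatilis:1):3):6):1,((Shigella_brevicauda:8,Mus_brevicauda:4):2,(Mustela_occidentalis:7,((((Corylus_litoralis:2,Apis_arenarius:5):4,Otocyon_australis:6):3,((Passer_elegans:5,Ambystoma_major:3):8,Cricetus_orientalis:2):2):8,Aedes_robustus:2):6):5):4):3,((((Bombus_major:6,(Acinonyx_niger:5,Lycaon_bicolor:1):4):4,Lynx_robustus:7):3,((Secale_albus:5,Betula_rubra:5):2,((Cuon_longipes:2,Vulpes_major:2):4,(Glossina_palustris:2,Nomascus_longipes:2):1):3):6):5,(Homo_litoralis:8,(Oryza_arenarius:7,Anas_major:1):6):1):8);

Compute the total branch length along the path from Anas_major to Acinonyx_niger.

29

The path runs Anas_major → … → MRCA → … → Acinonyx_niger; the MRCA is the node subtending ((((Bombus_major,(Acinonyx_niger,Lycaon_bicolor)),Lynx_robustus),((Secale_albus,Betula_rubra),((Cuon_longipes,Vulpes_major),(Glossina_palustris,Nomascus_longipes)))),(Homo_litoralis,(Oryza_arenarius,Anas_major))).
Branch lengths along that path: 1 + 6 + 1 + 5 + 3 + 4 + 4 + 5 = 29.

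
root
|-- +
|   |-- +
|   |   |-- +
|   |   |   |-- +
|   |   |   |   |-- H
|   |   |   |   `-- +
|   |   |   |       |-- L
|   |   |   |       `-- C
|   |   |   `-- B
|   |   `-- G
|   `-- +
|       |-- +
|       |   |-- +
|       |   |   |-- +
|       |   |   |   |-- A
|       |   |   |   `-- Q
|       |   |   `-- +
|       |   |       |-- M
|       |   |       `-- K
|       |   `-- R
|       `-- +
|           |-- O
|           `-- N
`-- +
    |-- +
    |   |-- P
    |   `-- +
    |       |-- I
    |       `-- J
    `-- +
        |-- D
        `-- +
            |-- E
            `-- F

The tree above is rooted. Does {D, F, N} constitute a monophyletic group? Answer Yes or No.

No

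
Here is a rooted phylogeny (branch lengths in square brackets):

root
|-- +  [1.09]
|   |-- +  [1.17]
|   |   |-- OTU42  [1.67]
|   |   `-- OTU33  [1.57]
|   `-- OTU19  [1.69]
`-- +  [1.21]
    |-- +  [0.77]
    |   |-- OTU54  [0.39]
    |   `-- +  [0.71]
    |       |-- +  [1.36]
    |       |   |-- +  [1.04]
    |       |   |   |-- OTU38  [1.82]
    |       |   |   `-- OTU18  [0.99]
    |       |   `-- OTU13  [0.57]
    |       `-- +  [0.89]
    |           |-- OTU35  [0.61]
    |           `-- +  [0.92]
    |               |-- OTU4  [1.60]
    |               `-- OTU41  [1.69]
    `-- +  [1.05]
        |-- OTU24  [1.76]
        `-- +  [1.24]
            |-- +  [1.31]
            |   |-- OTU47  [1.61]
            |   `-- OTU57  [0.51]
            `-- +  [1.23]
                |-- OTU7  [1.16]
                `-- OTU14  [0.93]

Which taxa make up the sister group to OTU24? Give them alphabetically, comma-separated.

OTU24 attaches to the tree at the node subtending (OTU24,((OTU47,OTU57),(OTU7,OTU14))).
The other lineage descending from that same node — the sister group — is ((OTU47,OTU57),(OTU7,OTU14)); its 4 tips in alphabetical order are the answer.

OTU14, OTU47, OTU57, OTU7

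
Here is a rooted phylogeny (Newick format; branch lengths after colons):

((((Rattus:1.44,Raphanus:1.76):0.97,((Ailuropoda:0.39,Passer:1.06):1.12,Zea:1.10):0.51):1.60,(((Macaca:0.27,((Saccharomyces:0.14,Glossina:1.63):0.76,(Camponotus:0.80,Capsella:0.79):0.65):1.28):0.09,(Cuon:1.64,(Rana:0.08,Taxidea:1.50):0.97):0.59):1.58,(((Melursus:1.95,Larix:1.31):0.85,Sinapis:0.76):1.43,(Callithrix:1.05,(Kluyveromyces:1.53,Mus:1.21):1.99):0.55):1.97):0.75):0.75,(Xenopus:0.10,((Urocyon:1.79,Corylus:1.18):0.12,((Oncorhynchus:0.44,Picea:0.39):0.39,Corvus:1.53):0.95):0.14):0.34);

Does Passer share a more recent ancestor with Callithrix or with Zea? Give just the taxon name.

Zea

The MRCA of Passer and Zea subtends ((Ailuropoda,Passer),Zea) (3 taxa).
The MRCA of Passer and Callithrix subtends (((Rattus,Raphanus),((Ailuropoda,Passer),Zea)),(((Macaca,((Saccharomyces,Glossina),(Camponotus,Capsella))),(Cuon,(Rana,Taxidea))),(((Melursus,Larix),Sinapis),(Callithrix,(Kluyveromyces,Mus))))) (19 taxa).
The first is nested inside the second, so Passer shares a more recent common ancestor with Zea.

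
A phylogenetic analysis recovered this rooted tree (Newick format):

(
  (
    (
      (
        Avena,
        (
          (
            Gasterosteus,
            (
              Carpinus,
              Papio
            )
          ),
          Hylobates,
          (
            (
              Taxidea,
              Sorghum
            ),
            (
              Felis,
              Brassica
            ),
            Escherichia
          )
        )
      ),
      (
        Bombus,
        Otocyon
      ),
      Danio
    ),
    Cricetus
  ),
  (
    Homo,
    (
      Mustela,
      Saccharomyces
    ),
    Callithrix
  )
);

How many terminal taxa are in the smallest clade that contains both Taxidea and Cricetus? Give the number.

14

The MRCA of Taxidea and Cricetus is the node subtending (((Avena,((Gasterosteus,(Carpinus,Papio)),Hylobates,((Taxidea,Sorghum),(Felis,Brassica),Escherichia))),(Bombus,Otocyon),Danio),Cricetus).
That clade contains 14 terminal taxa: Avena, Bombus, Brassica, Carpinus, Cricetus, Danio, Escherichia, Felis, Gasterosteus, Hylobates, Otocyon, Papio, Sorghum, Taxidea.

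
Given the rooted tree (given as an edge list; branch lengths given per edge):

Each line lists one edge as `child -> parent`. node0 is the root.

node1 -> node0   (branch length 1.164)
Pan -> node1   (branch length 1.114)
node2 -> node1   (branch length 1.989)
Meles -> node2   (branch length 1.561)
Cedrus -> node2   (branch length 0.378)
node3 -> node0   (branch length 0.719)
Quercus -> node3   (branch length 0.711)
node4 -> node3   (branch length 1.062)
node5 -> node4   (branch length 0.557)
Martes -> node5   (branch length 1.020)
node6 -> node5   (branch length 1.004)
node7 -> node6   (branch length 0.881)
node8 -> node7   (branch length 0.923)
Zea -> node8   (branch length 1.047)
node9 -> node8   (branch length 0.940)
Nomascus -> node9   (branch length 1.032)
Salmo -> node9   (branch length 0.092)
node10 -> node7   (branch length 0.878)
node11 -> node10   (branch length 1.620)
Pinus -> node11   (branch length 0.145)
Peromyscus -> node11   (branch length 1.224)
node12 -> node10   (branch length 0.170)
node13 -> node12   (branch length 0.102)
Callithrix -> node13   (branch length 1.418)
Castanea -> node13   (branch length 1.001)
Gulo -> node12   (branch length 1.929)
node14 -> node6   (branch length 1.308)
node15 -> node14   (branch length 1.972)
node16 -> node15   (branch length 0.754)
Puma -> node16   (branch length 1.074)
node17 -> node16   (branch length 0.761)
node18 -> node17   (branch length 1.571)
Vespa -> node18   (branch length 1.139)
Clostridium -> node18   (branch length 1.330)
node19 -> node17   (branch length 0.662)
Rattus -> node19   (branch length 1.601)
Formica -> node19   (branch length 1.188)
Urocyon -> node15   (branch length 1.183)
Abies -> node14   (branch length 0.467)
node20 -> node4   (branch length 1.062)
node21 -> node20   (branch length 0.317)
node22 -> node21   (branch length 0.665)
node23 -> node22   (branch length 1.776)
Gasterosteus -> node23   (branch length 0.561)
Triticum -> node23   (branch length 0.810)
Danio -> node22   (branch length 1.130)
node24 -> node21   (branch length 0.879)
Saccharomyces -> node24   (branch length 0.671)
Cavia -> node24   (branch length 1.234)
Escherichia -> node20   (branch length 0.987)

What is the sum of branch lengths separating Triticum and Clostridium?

13.887

The path runs Triticum → … → MRCA → … → Clostridium; the MRCA is the node subtending ((Martes,(((Zea,(Nomascus,Salmo)),((Pinus,Peromyscus),((Callithrix,Castanea),Gulo))),(((Puma,((Vespa,Clostridium),(Rattus,Formica))),Urocyon),Abies))),((((Gasterosteus,Triticum),Danio),(Saccharomyces,Cavia)),Escherichia)).
Branch lengths along that path: 0.810 + 1.776 + 0.665 + 0.317 + 1.062 + 0.557 + 1.004 + 1.308 + 1.972 + 0.754 + 0.761 + 1.571 + 1.330 = 13.887.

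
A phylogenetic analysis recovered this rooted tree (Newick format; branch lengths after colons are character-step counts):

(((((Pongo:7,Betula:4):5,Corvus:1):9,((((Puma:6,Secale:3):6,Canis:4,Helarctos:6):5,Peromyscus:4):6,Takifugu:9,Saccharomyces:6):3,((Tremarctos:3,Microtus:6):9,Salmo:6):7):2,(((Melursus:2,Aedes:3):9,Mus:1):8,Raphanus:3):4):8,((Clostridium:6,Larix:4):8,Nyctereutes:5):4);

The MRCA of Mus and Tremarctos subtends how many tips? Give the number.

17

The MRCA of Mus and Tremarctos is the node subtending ((((Pongo,Betula),Corvus),((((Puma,Secale),Canis,Helarctos),Peromyscus),Takifugu,Saccharomyces),((Tremarctos,Microtus),Salmo)),(((Melursus,Aedes),Mus),Raphanus)).
That clade contains 17 terminal taxa: Aedes, Betula, Canis, Corvus, Helarctos, Melursus, Microtus, Mus, Peromyscus, Pongo, Puma, Raphanus, Saccharomyces, Salmo, Secale, Takifugu, Tremarctos.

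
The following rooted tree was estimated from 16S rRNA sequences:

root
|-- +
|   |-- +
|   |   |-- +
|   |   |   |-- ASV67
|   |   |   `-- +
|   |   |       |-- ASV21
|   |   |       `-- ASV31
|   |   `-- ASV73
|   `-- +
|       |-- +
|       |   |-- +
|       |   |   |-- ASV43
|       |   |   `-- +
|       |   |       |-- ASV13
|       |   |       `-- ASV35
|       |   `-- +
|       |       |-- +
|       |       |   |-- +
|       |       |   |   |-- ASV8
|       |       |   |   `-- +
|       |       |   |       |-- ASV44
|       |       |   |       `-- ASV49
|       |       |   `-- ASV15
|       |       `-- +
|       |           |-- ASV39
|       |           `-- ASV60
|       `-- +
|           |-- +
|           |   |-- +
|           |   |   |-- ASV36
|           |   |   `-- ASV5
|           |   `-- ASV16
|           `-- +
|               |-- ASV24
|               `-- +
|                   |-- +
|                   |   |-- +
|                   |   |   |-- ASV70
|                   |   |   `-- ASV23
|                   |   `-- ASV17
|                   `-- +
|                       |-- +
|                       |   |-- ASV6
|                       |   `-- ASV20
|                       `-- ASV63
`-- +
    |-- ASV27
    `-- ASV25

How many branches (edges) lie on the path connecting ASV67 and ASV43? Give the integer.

7

The MRCA of ASV67 and ASV43 is the node subtending (((ASV67,(ASV21,ASV31)),ASV73),(((ASV43,(ASV13,ASV35)),(((ASV8,(ASV44,ASV49)),ASV15),(ASV39,ASV60))),(((ASV36,ASV5),ASV16),(ASV24,(((ASV70,ASV23),ASV17),((ASV6,ASV20),ASV63)))))).
From ASV67 up to that node: 3 branches. From ASV43 up to the same node: 4 branches. Total: 3 + 4 = 7.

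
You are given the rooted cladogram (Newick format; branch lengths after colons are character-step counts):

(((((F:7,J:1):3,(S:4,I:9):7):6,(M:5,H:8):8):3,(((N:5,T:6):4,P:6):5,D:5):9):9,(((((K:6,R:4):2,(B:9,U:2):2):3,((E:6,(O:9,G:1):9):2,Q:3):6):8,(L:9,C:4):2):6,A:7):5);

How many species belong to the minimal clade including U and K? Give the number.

The MRCA of U and K is the node subtending ((K,R),(B,U)).
That clade contains 4 terminal taxa: B, K, R, U.

4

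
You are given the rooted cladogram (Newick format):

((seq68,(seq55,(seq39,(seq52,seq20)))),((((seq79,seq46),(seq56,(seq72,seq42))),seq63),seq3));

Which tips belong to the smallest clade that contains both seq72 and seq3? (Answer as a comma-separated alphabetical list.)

seq3, seq42, seq46, seq56, seq63, seq72, seq79

Tracing seq72: it sits inside (seq72,seq42).
Tracing seq3: it sits inside ((((seq79,seq46),(seq56,(seq72,seq42))),seq63),seq3).
The smallest clade enclosing both is ((((seq79,seq46),(seq56,(seq72,seq42))),seq63),seq3); the answer is its 7 terminal taxa in alphabetical order.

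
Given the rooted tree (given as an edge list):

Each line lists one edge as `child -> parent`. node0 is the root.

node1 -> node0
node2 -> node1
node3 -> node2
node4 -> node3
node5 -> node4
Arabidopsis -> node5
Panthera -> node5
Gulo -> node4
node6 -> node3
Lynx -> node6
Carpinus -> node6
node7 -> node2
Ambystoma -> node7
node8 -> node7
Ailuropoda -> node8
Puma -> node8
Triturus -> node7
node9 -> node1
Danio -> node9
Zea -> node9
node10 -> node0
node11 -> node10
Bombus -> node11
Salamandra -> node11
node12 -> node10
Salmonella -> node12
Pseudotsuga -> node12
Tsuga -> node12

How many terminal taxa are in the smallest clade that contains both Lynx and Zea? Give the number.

The MRCA of Lynx and Zea is the node subtending (((((Arabidopsis,Panthera),Gulo),(Lynx,Carpinus)),(Ambystoma,(Ailuropoda,Puma),Triturus)),(Danio,Zea)).
That clade contains 11 terminal taxa: Ailuropoda, Ambystoma, Arabidopsis, Carpinus, Danio, Gulo, Lynx, Panthera, Puma, Triturus, Zea.

11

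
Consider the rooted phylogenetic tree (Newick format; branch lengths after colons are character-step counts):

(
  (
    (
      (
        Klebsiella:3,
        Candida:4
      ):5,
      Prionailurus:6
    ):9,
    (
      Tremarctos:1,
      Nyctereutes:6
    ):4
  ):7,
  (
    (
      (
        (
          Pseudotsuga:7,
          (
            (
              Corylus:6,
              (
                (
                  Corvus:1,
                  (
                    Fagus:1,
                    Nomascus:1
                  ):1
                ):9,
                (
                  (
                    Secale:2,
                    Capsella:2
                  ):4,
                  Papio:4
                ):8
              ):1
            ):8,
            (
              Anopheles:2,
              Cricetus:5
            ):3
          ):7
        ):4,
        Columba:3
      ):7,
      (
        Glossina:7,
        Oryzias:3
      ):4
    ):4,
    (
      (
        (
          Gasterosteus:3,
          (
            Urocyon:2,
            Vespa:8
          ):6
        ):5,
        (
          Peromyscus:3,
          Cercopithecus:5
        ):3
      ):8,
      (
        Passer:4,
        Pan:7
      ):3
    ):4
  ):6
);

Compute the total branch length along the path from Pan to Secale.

The path runs Pan → … → MRCA → … → Secale; the MRCA is the node subtending ((((Pseudotsuga,((Corylus,((Corvus,(Fagus,Nomascus)),((Secale,Capsella),Papio))),(Anopheles,Cricetus))),Columba),(Glossina,Oryzias)),(((Gasterosteus,(Urocyon,Vespa)),(Peromyscus,Cercopithecus)),(Passer,Pan))).
Branch lengths along that path: 7 + 3 + 4 + 4 + 7 + 4 + 7 + 8 + 1 + 8 + 4 + 2 = 59.

59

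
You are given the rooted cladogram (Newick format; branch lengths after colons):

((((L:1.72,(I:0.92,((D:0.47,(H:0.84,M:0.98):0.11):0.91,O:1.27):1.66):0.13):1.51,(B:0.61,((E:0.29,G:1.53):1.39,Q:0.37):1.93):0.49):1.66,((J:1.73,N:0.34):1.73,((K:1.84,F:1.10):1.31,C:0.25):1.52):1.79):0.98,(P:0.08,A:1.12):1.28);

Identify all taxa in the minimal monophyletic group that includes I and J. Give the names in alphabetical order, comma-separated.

B, C, D, E, F, G, H, I, J, K, L, M, N, O, Q

Tracing I: it sits inside (I,((D,(H,M)),O)).
Tracing J: it sits inside (J,N).
The smallest clade enclosing both is (((L,(I,((D,(H,M)),O))),(B,((E,G),Q))),((J,N),((K,F),C))); the answer is its 15 terminal taxa in alphabetical order.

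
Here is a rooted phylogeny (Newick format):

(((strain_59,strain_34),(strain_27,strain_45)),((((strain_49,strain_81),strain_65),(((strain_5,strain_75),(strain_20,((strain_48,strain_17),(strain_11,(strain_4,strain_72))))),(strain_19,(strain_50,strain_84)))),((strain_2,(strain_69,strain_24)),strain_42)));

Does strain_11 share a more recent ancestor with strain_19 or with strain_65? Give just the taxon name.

The MRCA of strain_11 and strain_19 subtends (((strain_5,strain_75),(strain_20,((strain_48,strain_17),(strain_11,(strain_4,strain_72))))),(strain_19,(strain_50,strain_84))) (11 taxa).
The MRCA of strain_11 and strain_65 subtends (((strain_49,strain_81),strain_65),(((strain_5,strain_75),(strain_20,((strain_48,strain_17),(strain_11,(strain_4,strain_72))))),(strain_19,(strain_50,strain_84)))) (14 taxa).
The first is nested inside the second, so strain_11 shares a more recent common ancestor with strain_19.

strain_19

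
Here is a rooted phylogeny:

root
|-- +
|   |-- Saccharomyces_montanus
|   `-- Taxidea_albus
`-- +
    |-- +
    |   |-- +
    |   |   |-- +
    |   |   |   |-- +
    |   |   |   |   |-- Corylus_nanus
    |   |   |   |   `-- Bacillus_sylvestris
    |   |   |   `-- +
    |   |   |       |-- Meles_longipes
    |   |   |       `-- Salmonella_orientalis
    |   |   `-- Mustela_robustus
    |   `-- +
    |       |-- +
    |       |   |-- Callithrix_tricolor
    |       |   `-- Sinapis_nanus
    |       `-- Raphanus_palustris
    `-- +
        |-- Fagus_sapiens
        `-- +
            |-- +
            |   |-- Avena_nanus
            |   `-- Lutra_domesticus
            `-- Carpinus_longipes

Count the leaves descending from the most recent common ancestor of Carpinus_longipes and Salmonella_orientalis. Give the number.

12

The MRCA of Carpinus_longipes and Salmonella_orientalis is the node subtending (((((Corylus_nanus,Bacillus_sylvestris),(Meles_longipes,Salmonella_orientalis)),Mustela_robustus),((Callithrix_tricolor,Sinapis_nanus),Raphanus_palustris)),(Fagus_sapiens,((Avena_nanus,Lutra_domesticus),Carpinus_longipes))).
That clade contains 12 terminal taxa: Avena_nanus, Bacillus_sylvestris, Callithrix_tricolor, Carpinus_longipes, Corylus_nanus, Fagus_sapiens, Lutra_domesticus, Meles_longipes, Mustela_robustus, Raphanus_palustris, Salmonella_orientalis, Sinapis_nanus.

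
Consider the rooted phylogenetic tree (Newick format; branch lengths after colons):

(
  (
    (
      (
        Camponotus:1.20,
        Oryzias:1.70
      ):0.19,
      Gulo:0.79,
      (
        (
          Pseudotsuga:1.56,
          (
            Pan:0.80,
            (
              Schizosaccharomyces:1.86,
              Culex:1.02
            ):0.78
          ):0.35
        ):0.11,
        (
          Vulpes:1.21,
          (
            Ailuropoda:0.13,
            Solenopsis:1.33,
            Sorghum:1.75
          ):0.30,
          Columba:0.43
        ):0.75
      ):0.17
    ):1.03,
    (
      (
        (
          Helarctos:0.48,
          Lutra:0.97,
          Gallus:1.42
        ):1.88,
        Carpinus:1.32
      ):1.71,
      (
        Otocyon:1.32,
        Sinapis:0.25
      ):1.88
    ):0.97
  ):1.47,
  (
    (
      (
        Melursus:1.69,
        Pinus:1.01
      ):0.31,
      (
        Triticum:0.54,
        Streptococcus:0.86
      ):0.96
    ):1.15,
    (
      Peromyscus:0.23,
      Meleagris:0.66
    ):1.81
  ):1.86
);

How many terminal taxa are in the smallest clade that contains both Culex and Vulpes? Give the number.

The MRCA of Culex and Vulpes is the node subtending ((Pseudotsuga,(Pan,(Schizosaccharomyces,Culex))),(Vulpes,(Ailuropoda,Solenopsis,Sorghum),Columba)).
That clade contains 9 terminal taxa: Ailuropoda, Columba, Culex, Pan, Pseudotsuga, Schizosaccharomyces, Solenopsis, Sorghum, Vulpes.

9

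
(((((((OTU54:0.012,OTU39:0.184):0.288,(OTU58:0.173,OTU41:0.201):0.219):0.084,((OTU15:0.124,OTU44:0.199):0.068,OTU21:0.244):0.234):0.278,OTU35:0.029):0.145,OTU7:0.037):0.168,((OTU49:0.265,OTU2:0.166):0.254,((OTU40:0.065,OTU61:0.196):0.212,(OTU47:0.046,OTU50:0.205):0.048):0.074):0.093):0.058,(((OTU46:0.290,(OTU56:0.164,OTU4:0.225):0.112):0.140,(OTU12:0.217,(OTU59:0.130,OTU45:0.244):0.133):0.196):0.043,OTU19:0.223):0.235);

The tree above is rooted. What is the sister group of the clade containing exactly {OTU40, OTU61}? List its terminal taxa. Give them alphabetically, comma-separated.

The clade containing exactly {OTU40, OTU61} attaches to the tree at the node subtending ((OTU40,OTU61),(OTU47,OTU50)).
The other lineage descending from that same node — the sister group — is (OTU47,OTU50); its 2 tips in alphabetical order are the answer.

OTU47, OTU50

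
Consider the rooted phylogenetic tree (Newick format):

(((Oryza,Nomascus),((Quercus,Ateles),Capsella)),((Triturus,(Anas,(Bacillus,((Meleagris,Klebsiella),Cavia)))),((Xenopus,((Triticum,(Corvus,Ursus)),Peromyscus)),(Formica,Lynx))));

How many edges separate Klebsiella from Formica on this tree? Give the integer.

The MRCA of Klebsiella and Formica is the node subtending ((Triturus,(Anas,(Bacillus,((Meleagris,Klebsiella),Cavia)))),((Xenopus,((Triticum,(Corvus,Ursus)),Peromyscus)),(Formica,Lynx))).
From Klebsiella up to that node: 6 branches. From Formica up to the same node: 3 branches. Total: 6 + 3 = 9.

9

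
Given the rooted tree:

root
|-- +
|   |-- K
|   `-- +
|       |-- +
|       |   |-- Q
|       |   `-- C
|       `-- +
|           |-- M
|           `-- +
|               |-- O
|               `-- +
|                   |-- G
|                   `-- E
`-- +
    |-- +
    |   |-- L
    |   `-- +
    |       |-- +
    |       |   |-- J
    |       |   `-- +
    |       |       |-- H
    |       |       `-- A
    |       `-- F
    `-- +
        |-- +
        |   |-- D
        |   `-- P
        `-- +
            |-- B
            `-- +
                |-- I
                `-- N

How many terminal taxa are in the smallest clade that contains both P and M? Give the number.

The MRCA of P and M is the root, so the clade is the entire tree.
That clade contains 17 terminal taxa: A, B, C, D, E, F, G, H, I, J, K, L, M, N, O, P, Q.

17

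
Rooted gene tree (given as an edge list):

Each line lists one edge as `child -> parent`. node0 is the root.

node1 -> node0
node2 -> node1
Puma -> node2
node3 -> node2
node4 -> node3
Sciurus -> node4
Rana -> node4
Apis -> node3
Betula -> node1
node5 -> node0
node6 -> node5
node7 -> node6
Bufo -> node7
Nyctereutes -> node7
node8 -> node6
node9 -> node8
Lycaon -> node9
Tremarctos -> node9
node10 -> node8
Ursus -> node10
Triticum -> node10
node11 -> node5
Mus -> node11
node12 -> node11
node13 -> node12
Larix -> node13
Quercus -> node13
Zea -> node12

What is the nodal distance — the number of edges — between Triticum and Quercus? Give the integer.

8

The MRCA of Triticum and Quercus is the node subtending (((Bufo,Nyctereutes),((Lycaon,Tremarctos),(Ursus,Triticum))),(Mus,((Larix,Quercus),Zea))).
From Triticum up to that node: 4 branches. From Quercus up to the same node: 4 branches. Total: 4 + 4 = 8.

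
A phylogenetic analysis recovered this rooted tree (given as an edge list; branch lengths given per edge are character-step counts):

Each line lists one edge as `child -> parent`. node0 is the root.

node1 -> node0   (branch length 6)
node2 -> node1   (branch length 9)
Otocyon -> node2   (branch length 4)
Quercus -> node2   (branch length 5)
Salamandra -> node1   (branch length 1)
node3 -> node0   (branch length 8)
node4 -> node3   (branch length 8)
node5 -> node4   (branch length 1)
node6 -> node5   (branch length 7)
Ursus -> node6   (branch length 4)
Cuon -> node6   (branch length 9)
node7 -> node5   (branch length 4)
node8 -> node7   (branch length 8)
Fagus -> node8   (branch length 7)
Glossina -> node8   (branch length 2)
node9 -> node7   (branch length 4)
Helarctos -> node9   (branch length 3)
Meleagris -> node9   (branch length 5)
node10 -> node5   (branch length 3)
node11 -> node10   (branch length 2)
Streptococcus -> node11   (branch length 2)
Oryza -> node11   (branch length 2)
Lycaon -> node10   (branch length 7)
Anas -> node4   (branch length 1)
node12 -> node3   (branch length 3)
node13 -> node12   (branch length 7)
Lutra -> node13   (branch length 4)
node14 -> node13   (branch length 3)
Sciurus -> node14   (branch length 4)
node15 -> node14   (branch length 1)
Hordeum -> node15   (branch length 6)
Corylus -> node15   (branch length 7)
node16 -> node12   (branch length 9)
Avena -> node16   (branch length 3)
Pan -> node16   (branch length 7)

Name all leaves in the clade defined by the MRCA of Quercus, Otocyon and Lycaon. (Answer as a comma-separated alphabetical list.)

Anas, Avena, Corylus, Cuon, Fagus, Glossina, Helarctos, Hordeum, Lutra, Lycaon, Meleagris, Oryza, Otocyon, Pan, Quercus, Salamandra, Sciurus, Streptococcus, Ursus

Tracing Quercus: it sits inside (Otocyon,Quercus).
Tracing Otocyon: it sits inside (Otocyon,Quercus).
Tracing Lycaon: it sits inside ((Streptococcus,Oryza),Lycaon).
The smallest clade enclosing all 3 is the whole tree (their MRCA is the root), so the answer is all 19 tips in alphabetical order.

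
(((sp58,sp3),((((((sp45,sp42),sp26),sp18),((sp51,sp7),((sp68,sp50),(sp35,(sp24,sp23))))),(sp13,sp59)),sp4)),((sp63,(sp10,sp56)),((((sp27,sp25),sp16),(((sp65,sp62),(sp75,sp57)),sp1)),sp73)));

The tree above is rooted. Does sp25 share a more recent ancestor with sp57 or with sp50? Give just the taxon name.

sp57

The MRCA of sp25 and sp57 subtends (((sp27,sp25),sp16),(((sp65,sp62),(sp75,sp57)),sp1)) (8 taxa).
The MRCA of sp25 and sp50 is the root, subtending the entire tree (28 taxa).
The first is nested inside the second, so sp25 shares a more recent common ancestor with sp57.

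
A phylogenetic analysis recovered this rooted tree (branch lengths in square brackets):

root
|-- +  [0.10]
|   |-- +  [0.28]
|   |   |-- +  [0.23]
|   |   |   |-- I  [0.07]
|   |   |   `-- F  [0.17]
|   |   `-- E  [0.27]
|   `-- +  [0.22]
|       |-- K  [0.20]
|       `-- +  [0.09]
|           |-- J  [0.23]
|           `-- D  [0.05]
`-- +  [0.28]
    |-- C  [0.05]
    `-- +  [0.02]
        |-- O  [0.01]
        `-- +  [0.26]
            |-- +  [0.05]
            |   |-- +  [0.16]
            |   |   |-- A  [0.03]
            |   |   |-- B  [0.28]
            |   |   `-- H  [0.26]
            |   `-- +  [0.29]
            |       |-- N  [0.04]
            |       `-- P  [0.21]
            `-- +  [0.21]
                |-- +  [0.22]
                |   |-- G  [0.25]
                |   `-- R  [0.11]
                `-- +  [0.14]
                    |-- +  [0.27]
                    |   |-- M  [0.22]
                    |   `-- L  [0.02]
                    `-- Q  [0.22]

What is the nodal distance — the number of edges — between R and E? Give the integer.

9

The MRCA of R and E is the root of the tree.
From R up to that node: 6 branches. From E up to the same node: 3 branches. Total: 6 + 3 = 9.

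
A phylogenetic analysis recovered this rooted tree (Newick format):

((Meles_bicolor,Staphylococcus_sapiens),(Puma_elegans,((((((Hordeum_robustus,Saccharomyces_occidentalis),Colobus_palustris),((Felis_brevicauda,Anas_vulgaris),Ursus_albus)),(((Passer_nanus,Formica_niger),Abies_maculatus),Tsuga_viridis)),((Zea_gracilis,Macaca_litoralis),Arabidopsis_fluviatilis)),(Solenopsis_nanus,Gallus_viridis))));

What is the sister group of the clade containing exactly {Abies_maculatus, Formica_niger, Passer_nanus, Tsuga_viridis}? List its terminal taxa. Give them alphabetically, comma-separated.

The clade containing exactly {Abies_maculatus, Formica_niger, Passer_nanus, Tsuga_viridis} attaches to the tree at the node subtending ((((Hordeum_robustus,Saccharomyces_occidentalis),Colobus_palustris),((Felis_brevicauda,Anas_vulgaris),Ursus_albus)),(((Passer_nanus,Formica_niger),Abies_maculatus),Tsuga_viridis)).
The other lineage descending from that same node — the sister group — is (((Hordeum_robustus,Saccharomyces_occidentalis),Colobus_palustris),((Felis_brevicauda,Anas_vulgaris),Ursus_albus)); its 6 tips in alphabetical order are the answer.

Anas_vulgaris, Colobus_palustris, Felis_brevicauda, Hordeum_robustus, Saccharomyces_occidentalis, Ursus_albus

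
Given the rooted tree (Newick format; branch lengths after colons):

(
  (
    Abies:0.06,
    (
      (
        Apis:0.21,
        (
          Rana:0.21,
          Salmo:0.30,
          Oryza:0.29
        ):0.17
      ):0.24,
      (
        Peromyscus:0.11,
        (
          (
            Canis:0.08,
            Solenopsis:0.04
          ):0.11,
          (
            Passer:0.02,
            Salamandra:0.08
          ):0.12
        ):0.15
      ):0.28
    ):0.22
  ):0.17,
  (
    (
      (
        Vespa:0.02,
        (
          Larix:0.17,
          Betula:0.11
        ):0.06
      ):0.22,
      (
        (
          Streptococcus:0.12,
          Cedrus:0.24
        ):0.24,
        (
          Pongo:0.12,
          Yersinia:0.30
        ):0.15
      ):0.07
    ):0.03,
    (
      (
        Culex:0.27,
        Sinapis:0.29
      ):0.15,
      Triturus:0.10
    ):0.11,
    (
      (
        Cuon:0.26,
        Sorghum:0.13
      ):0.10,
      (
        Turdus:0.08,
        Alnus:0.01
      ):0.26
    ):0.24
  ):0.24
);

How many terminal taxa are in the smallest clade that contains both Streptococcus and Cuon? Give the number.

The MRCA of Streptococcus and Cuon is the node subtending (((Vespa,(Larix,Betula)),((Streptococcus,Cedrus),(Pongo,Yersinia))),((Culex,Sinapis),Triturus),((Cuon,Sorghum),(Turdus,Alnus))).
That clade contains 14 terminal taxa: Alnus, Betula, Cedrus, Culex, Cuon, Larix, Pongo, Sinapis, Sorghum, Streptococcus, Triturus, Turdus, Vespa, Yersinia.

14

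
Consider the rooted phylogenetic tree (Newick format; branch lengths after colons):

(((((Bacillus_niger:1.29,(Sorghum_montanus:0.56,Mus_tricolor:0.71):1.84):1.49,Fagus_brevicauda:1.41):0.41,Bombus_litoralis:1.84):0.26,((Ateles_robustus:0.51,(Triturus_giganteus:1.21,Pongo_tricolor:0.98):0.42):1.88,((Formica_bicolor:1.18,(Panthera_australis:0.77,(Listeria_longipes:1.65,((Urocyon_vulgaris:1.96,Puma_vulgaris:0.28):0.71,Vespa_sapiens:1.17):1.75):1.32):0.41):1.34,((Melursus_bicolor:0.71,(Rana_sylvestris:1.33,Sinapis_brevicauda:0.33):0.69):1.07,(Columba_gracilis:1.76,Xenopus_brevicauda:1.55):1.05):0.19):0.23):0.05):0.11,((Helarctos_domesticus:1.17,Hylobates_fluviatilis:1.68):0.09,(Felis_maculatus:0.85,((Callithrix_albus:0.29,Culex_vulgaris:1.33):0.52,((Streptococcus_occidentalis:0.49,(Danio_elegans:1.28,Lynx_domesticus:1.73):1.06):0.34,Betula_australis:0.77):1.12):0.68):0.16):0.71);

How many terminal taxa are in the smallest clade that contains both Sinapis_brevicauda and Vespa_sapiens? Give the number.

11

The MRCA of Sinapis_brevicauda and Vespa_sapiens is the node subtending ((Formica_bicolor,(Panthera_australis,(Listeria_longipes,((Urocyon_vulgaris,Puma_vulgaris),Vespa_sapiens)))),((Melursus_bicolor,(Rana_sylvestris,Sinapis_brevicauda)),(Columba_gracilis,Xenopus_brevicauda))).
That clade contains 11 terminal taxa: Columba_gracilis, Formica_bicolor, Listeria_longipes, Melursus_bicolor, Panthera_australis, Puma_vulgaris, Rana_sylvestris, Sinapis_brevicauda, Urocyon_vulgaris, Vespa_sapiens, Xenopus_brevicauda.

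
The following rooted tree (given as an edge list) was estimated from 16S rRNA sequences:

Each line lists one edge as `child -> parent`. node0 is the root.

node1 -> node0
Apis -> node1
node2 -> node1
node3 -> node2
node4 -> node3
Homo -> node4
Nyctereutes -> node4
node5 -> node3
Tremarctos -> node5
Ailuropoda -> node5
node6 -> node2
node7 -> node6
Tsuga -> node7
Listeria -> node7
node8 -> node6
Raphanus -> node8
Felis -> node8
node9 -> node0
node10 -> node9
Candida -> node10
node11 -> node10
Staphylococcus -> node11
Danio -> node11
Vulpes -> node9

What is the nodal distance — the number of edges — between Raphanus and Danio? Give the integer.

The MRCA of Raphanus and Danio is the root of the tree.
From Raphanus up to that node: 5 branches. From Danio up to the same node: 4 branches. Total: 5 + 4 = 9.

9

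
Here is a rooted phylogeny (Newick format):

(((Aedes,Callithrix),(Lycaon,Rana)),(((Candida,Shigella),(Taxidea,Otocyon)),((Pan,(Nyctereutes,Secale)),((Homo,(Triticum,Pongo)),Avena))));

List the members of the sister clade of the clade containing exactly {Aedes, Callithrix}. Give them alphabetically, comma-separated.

The clade containing exactly {Aedes, Callithrix} attaches to the tree at the node subtending ((Aedes,Callithrix),(Lycaon,Rana)).
The other lineage descending from that same node — the sister group — is (Lycaon,Rana); its 2 tips in alphabetical order are the answer.

Lycaon, Rana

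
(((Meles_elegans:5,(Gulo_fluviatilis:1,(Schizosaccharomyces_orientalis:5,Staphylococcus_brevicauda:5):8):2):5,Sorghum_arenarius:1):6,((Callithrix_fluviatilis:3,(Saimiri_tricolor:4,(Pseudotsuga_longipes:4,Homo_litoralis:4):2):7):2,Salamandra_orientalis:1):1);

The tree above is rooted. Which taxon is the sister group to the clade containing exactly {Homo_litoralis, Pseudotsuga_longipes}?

The clade containing exactly {Homo_litoralis, Pseudotsuga_longipes} attaches to the tree at the node subtending (Saimiri_tricolor,(Pseudotsuga_longipes,Homo_litoralis)).
The other lineage descending from that same node — the sister group — is the single tip Saimiri_tricolor.

Saimiri_tricolor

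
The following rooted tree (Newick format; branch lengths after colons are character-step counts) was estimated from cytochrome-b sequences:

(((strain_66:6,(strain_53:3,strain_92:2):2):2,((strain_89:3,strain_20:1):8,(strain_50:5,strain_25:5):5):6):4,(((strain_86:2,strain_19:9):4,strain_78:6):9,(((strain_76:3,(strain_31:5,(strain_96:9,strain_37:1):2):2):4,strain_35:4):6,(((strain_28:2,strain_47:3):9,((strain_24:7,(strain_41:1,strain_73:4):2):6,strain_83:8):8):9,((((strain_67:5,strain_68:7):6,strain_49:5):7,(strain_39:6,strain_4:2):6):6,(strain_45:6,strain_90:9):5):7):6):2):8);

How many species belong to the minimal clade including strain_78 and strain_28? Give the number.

The MRCA of strain_78 and strain_28 is the node subtending (((strain_86,strain_19),strain_78),(((strain_76,(strain_31,(strain_96,strain_37))),strain_35),(((strain_28,strain_47),((strain_24,(strain_41,strain_73)),strain_83)),((((strain_67,strain_68),strain_49),(strain_39,strain_4)),(strain_45,strain_90))))).
That clade contains 21 terminal taxa: strain_19, strain_24, strain_28, strain_31, strain_35, strain_37, strain_39, strain_4, strain_41, strain_45, strain_47, strain_49, strain_67, strain_68, strain_73, strain_76, strain_78, strain_83, strain_86, strain_90, strain_96.

21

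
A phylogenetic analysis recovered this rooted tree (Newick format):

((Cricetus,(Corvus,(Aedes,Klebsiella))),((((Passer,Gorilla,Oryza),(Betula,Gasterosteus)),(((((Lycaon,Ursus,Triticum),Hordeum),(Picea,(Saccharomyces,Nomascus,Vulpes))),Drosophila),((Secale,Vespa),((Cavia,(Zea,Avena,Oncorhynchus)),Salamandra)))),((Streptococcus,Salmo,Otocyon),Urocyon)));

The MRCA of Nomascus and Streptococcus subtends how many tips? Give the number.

25

The MRCA of Nomascus and Streptococcus is the node subtending ((((Passer,Gorilla,Oryza),(Betula,Gasterosteus)),(((((Lycaon,Ursus,Triticum),Hordeum),(Picea,(Saccharomyces,Nomascus,Vulpes))),Drosophila),((Secale,Vespa),((Cavia,(Zea,Avena,Oncorhynchus)),Salamandra)))),((Streptococcus,Salmo,Otocyon),Urocyon)).
That clade contains 25 terminal taxa: Avena, Betula, Cavia, Drosophila, Gasterosteus, Gorilla, Hordeum, Lycaon, Nomascus, Oncorhynchus, Oryza, Otocyon, Passer, Picea, Saccharomyces, Salamandra, Salmo, Secale, Streptococcus, Triticum, Urocyon, Ursus, Vespa, Vulpes, Zea.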